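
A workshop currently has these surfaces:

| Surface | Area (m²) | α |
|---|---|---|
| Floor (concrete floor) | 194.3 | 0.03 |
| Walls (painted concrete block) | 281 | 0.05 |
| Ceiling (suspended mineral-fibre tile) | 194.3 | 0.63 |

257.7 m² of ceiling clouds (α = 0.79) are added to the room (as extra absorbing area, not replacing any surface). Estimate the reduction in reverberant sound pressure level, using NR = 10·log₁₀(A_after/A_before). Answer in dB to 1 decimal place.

Total absorption A_before = 194.3*0.03 + 281*0.05 + 194.3*0.63
  = 5.829 + 14.050 + 122.409 = 142.288 m² sabins.
Added absorption = 257.7 × 0.79 = 203.583 sabins.
New total A_after = 345.871 sabins.
Reduction = 10 log₁₀(A_after/A_before) = 10 log₁₀(2.4308) = 3.9 dB.

3.9 dB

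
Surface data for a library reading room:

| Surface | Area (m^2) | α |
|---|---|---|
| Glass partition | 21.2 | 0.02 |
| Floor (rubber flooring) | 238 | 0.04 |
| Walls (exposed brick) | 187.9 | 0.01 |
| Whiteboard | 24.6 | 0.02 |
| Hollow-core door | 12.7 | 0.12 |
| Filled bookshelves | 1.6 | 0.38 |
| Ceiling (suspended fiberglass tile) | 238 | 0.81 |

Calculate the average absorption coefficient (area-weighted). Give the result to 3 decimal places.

Total surface area S = 724.0 m^2.
Weighted sum Σ Sα = 207.227.
ᾱ = A/S = 0.286.

0.286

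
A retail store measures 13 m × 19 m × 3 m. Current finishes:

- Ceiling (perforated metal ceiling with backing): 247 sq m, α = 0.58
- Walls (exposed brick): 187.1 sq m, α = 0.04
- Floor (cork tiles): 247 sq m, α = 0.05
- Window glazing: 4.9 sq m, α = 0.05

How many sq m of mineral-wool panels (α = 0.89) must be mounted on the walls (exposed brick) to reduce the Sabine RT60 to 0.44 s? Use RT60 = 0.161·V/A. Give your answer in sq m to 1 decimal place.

126.8

Summing Sᵢαᵢ: 143.260 + 7.484 + 12.350 + 0.245 → A₁ = 163.339 sabins.
V = 741 m³. Target absorption A₂ = 0.161 × 741 / 0.44 = 271.139 sabins.
Absorption to add: 271.139 − 163.339 = 107.800 sabins.
Net gain per sq m: Δα = 0.89 − 0.04 = 0.85.
Panel area = 107.800 / 0.85 = 126.8 sq m.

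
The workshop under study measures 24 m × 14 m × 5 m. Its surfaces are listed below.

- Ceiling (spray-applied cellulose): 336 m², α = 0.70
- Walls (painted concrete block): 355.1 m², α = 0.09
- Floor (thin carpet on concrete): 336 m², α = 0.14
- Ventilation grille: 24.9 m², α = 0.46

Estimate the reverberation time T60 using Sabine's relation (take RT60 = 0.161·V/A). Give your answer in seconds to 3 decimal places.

Equivalent absorption area: A = 336×0.70 + 355.1×0.09 + 336×0.14 + 24.9×0.46 = 325.653 m².
Volume V = 24 × 14 × 5 = 1680 m³.
RT60 = 0.161 · V / A = 0.161 × 1680 / 325.653 = 0.831 s.

0.831 sec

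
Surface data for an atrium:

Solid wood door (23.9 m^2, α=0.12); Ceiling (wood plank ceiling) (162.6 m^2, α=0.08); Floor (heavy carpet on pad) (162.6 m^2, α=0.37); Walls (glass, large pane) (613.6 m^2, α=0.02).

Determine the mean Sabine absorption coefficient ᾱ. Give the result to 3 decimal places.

S = Σ Sᵢ = 23.9 + 162.6 + 162.6 + 613.6 = 962.7 m^2.
Weighted sum Σ Sα = 88.310.
ᾱ = 88.310 / 962.7 = 0.092.

0.092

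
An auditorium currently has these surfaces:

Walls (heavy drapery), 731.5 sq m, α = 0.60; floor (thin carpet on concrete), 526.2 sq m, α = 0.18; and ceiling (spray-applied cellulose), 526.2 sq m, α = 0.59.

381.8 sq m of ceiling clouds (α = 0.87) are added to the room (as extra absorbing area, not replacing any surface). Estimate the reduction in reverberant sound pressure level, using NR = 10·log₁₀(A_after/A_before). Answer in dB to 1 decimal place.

1.4 dB

Summing Sᵢαᵢ: 438.900 + 94.716 + 310.458 → A_before = 844.074 sabins.
Added absorption = 381.8 × 0.87 = 332.166 sabins.
New total A_after = 1176.240 sabins.
NR = 10·log₁₀(1176.240/844.074) = 1.4 dB.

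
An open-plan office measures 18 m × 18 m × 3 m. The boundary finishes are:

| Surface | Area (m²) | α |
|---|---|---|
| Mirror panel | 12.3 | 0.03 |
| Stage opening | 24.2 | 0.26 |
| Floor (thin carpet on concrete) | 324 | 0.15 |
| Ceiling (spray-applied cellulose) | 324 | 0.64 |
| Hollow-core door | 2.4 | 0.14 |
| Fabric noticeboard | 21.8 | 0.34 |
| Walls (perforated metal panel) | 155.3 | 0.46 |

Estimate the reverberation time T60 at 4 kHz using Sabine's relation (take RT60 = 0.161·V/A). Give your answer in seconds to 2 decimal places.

Equivalent absorption area: A = 12.3×0.03 + 24.2×0.26 + 324×0.15 + 324×0.64 + 2.4×0.14 + 21.8×0.34 + 155.3×0.46 = 341.807 m².
V = 18·18·3 = 972 m³.
Sabine: RT60 = 0.161 × 972 / 341.807 = 0.46 s.

0.46 s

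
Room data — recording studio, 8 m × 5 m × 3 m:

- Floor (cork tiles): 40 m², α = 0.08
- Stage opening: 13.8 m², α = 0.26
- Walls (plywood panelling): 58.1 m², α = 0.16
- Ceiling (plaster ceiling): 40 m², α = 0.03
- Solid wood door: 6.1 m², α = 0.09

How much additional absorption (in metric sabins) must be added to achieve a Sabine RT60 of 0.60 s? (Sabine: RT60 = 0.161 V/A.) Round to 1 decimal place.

14.4 sabins

Equivalent absorption area: A₁ = 40*0.08 + 13.8*0.26 + 58.1*0.16 + 40*0.03 + 6.1*0.09 = 17.833 m².
For T = 0.60 s, need A₂ = 0.161·V/T = 0.161·120/0.60 = 32.200 sabins.
ΔA = A₂ − A₁ = 32.200 − 17.833 = 14.4 sabins.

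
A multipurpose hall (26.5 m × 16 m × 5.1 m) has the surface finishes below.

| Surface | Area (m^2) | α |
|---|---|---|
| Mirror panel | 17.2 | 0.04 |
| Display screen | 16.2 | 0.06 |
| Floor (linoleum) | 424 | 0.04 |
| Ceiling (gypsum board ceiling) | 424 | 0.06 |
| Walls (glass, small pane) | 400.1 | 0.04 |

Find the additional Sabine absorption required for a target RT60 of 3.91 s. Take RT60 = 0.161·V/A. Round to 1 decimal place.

29.0 sabins

Equivalent absorption area: A₁ = 17.2*0.04 + 16.2*0.06 + 424*0.04 + 424*0.06 + 400.1*0.04 = 60.064 m^2.
For T = 3.91 s, need A₂ = 0.161·V/T = 0.161·2162.4/3.91 = 89.040 sabins.
ΔA = A₂ − A₁ = 89.040 − 60.064 = 29.0 sabins.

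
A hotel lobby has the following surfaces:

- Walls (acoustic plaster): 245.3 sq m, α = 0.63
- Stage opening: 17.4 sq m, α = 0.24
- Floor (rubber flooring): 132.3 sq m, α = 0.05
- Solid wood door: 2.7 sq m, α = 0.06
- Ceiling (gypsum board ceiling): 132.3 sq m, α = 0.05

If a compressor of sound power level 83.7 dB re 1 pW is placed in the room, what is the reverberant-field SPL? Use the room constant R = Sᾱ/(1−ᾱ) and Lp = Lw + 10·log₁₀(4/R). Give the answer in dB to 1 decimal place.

65.7 dB

A = 172.107 sabins; S = 530.0 sq m.
ᾱ = 172.107/530.0 = 0.3247; R = Sᾱ/(1−ᾱ) = 172.107/(1−0.3247) = 254.860 sq m.
Lp = 83.7 + 10·log₁₀(4/254.860) = 83.7 + (-18.04) = 65.7 dB.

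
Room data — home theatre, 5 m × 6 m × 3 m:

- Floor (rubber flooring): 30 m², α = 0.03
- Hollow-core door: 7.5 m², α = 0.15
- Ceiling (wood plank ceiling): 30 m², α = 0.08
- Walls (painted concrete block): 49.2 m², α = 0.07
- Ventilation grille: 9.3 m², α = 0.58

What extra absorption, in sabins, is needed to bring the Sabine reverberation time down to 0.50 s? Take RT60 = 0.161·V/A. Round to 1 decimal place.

A₁ = Σ Sᵢαᵢ = 30·0.03 + 7.5·0.15 + 30·0.08 + 49.2·0.07 + 9.3·0.58 = 13.263 sabins.
V = 90 m³. Required absorption A₂ = 0.161 × 90 / 0.50 = 28.980 sabins.
ΔA = A₂ − A₁ = 28.980 − 13.263 = 15.7 sabins.

15.7 sabins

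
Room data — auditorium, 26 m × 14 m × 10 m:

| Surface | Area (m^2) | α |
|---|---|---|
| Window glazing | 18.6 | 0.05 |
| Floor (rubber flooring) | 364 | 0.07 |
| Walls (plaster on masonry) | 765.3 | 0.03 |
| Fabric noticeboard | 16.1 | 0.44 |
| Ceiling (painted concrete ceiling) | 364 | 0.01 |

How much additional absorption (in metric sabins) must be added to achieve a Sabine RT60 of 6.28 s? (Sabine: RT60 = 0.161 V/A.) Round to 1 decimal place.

A₁ = Σ Sᵢαᵢ = 18.6·0.05 + 364·0.07 + 765.3·0.03 + 16.1·0.44 + 364·0.01 = 60.093 sabins.
V = 3640 m³. Required absorption A₂ = 0.161 × 3640 / 6.28 = 93.318 sabins.
Additional absorption ΔA = 93.318 − 60.093 = 33.2 sabins.

33.2 sabins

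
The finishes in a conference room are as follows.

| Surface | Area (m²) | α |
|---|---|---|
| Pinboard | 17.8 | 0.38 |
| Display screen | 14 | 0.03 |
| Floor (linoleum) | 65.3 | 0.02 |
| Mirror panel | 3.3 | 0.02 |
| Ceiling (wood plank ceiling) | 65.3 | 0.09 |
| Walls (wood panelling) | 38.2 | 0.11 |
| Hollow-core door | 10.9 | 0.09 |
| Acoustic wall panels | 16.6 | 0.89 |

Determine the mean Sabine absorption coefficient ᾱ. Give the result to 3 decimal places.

Total surface area S = 231.4 m².
A = 17.8×0.38 + 14×0.03 + 65.3×0.02 + 3.3×0.02 + 65.3×0.09 + 38.2×0.11 + 10.9×0.09 + 16.6×0.89 = 34.390 sabins.
ᾱ = 34.390 / 231.4 = 0.149.

0.149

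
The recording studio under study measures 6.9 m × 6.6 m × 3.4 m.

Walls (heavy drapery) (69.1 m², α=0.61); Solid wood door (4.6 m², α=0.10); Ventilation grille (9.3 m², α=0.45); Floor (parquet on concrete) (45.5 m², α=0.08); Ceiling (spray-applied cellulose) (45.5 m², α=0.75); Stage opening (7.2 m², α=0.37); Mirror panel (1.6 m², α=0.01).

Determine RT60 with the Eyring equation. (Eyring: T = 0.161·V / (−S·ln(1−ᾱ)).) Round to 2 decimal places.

0.21 s

S = Σ Sᵢ = 182.8 m².
Σ(Sᵢαᵢ) = 69.1×0.61 + 4.6×0.10 + 9.3×0.45 + 45.5×0.08 + 45.5×0.75 + 7.2×0.37 + 1.6×0.01 = 87.241.
Mean coefficient ᾱ = A/S = 0.4772.
−S·ln(1−ᾱ) = −182.8 × ln(1 − 0.4772) = 118.556.
V = 6.9 × 6.6 × 3.4 = 154.836 m³.
RT60 = 0.161 × 154.836 / 118.556 = 0.21 s.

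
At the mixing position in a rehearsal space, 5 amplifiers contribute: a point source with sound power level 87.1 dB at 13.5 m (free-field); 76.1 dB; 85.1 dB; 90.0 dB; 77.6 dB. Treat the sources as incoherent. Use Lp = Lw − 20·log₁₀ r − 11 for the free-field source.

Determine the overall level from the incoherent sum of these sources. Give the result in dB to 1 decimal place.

Source at 13.5 m: Lp = 87.1 − 20·log₁₀(13.5) − 11 = 53.5 dB.
Σ 10^(Lᵢ/10) = 1.422e+09.
L_total = 10·log₁₀(1.422e+09) = 91.5 dB.

91.5 dB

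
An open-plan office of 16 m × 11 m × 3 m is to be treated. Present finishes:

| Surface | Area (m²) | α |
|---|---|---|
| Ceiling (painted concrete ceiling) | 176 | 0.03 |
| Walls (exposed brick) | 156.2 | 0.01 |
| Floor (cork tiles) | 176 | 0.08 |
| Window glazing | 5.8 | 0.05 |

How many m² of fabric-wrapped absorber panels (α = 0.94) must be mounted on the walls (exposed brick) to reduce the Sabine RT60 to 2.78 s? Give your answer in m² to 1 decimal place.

A₁ = Σ Sᵢαᵢ = 176×0.03 + 156.2×0.01 + 176×0.08 + 5.8×0.05 = 21.212 sabins.
Required A₂ = 0.161·528/2.78 = 30.578 sabins.
Absorption to add: 30.578 − 21.212 = 9.366 sabins.
Each m² of panel replacing the walls (exposed brick) adds (0.94 − 0.01) = 0.93 sabins.
Area = ΔA/Δα = 9.366/0.93 = 10.1 m².

10.1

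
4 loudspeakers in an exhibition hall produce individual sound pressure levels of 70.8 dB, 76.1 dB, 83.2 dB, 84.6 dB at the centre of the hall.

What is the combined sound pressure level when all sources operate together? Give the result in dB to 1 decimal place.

Σ 10^(Lᵢ/10) = 5.501e+08.
L_total = 10·log₁₀(5.501e+08) = 87.4 dB.

87.4 dB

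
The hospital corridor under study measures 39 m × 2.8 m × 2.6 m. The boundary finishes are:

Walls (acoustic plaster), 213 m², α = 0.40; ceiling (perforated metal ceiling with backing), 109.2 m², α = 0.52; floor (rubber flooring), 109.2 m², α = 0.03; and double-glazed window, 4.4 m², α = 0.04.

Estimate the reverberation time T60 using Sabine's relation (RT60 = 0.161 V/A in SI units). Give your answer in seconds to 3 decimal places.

A = Σ Sᵢαᵢ = 213·0.40 + 109.2·0.52 + 109.2·0.03 + 4.4·0.04 = 145.436 sabins.
Room volume: 283.92 m³.
RT60 = 0.161 · V / A = 0.161 × 283.92 / 145.436 = 0.314 s.

0.314 s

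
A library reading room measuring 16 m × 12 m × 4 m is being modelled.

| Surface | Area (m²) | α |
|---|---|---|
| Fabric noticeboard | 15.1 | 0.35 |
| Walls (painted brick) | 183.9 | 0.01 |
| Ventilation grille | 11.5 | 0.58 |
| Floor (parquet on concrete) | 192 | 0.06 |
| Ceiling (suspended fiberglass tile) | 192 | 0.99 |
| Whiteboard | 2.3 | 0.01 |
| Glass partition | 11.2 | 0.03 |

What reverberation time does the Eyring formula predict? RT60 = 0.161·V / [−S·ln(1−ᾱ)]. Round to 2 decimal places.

0.46 s

Total surface area S = 15.1 + 183.9 + 11.5 + 192 + 192 + 2.3 + 11.2 = 608.0 m².
Σ(Sᵢαᵢ) = 15.1·0.35 + 183.9·0.01 + 11.5·0.58 + 192·0.06 + 192·0.99 + 2.3·0.01 + 11.2·0.03 = 215.753.
ᾱ = 215.753 / 608.0 = 0.3549.
−S·ln(1−ᾱ) = −608.0 × ln(1 − 0.3549) = 266.517.
V = 16 × 12 × 4 = 768 m³.
T = 0.161·V/[−S·ln(1−ᾱ)] = 0.161·768/266.517 = 0.46 s.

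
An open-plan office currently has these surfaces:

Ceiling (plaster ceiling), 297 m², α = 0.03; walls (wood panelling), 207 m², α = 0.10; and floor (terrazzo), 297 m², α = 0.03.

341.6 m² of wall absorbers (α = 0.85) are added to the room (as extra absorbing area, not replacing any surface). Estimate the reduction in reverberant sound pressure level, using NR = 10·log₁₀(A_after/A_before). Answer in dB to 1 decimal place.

9.3 dB

Total absorption A_before = 297×0.03 + 207×0.10 + 297×0.03
  = 8.910 + 20.700 + 8.910 = 38.520 m² sabins.
Added absorption = 341.6 × 0.85 = 290.360 sabins.
New total A_after = 328.880 sabins.
Reduction = 10 log₁₀(A_after/A_before) = 10 log₁₀(8.5379) = 9.3 dB.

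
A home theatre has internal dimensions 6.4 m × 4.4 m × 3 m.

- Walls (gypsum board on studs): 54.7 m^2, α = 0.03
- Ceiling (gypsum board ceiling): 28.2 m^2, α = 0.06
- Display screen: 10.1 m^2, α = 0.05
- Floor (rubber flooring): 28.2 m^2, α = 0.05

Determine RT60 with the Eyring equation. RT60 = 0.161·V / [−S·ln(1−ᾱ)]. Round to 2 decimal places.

2.54 s

Total surface area S = 54.7 + 28.2 + 10.1 + 28.2 = 121.2 m^2.
Σ(Sᵢαᵢ) = 54.7·0.03 + 28.2·0.06 + 10.1·0.05 + 28.2·0.05 = 5.248.
ᾱ = 5.248 / 121.2 = 0.0433.
Eyring denominator: −S ln(1−ᾱ) = 5.365.
V = 6.4 × 4.4 × 3 = 84.48 m³.
RT60 = 0.161 × 84.48 / 5.365 = 2.54 s.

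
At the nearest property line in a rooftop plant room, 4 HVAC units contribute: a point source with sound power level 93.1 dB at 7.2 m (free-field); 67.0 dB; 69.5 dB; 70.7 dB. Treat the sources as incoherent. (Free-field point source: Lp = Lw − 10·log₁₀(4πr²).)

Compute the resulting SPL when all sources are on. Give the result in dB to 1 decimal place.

74.6 dB

Source at 7.2 m: Lp = 93.1 − 10·log₁₀(4π·7.2²) = 93.1 − 10·log₁₀(651.441) = 65.0 dB.
Converting to relative power and adding: 10^(65.0/10) + 10^(67.0/10) + 10^(69.5/10) + 10^(70.7/10) = 2.884e+07.
Back to dB: 10·log₁₀ Σ = 74.6 dB.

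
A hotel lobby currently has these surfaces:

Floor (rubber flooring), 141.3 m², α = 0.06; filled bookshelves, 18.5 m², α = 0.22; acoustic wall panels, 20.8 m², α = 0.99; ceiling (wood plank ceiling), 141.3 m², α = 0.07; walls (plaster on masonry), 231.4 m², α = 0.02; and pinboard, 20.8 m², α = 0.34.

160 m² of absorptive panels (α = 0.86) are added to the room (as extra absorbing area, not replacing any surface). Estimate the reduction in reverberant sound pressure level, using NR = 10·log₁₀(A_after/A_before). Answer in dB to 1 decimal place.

5.5 dB

Equivalent absorption area: A_before = 141.3·0.06 + 18.5·0.22 + 20.8·0.99 + 141.3·0.07 + 231.4·0.02 + 20.8·0.34 = 54.731 m².
Treatment contributes 160·0.86 = 137.600 sabins.
New total A_after = 192.331 sabins.
Reduction = 10 log₁₀(A_after/A_before) = 10 log₁₀(3.5141) = 5.5 dB.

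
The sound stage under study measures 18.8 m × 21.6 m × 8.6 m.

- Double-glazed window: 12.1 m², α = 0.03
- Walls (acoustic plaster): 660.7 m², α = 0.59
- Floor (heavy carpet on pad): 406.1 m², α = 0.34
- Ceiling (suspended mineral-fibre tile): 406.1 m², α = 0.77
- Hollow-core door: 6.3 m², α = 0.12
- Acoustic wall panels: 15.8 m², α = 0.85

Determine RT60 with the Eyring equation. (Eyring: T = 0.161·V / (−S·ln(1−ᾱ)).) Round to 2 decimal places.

0.45 s

Total surface area S = 12.1 + 660.7 + 406.1 + 406.1 + 6.3 + 15.8 = 1507.1 m².
Σ(Sᵢαᵢ) = 12.1·0.03 + 660.7·0.59 + 406.1·0.34 + 406.1·0.77 + 6.3·0.12 + 15.8·0.85 = 855.133.
ᾱ = 855.133 / 1507.1 = 0.5674.
Eyring denominator: −S ln(1−ᾱ) = 1262.862.
V = 18.8 × 21.6 × 8.6 = 3492.288 m³.
T = 0.161·V/[−S·ln(1−ᾱ)] = 0.161·3492.288/1262.862 = 0.45 s.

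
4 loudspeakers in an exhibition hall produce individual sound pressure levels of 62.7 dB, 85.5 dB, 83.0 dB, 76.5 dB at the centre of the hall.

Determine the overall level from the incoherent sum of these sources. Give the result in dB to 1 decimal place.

Converting to relative power and adding: 10^(62.7/10) + 10^(85.5/10) + 10^(83.0/10) + 10^(76.5/10) = 6.009e+08.
Combined level = 10 log₁₀(6.009e+08) = 87.8 dB.

87.8 dB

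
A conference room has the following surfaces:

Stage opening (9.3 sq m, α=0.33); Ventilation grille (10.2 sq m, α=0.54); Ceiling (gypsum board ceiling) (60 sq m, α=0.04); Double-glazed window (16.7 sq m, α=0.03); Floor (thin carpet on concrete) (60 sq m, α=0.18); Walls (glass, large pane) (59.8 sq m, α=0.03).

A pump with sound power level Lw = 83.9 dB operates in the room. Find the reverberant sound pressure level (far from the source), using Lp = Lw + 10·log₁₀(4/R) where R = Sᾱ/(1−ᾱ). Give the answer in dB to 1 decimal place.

Σ(Sᵢαᵢ) = 9.3×0.33 + 10.2×0.54 + 60×0.04 + 16.7×0.03 + 60×0.18 + 59.8×0.03 = 24.072; total area S = 216.0 sq m.
ᾱ = 24.072/216.0 = 0.1114; R = Sᾱ/(1−ᾱ) = 24.072/(1−0.1114) = 27.090 sq m.
Lp = Lw + 10 log₁₀(4/R) = 83.9 -8.31 = 75.6 dB.

75.6 dB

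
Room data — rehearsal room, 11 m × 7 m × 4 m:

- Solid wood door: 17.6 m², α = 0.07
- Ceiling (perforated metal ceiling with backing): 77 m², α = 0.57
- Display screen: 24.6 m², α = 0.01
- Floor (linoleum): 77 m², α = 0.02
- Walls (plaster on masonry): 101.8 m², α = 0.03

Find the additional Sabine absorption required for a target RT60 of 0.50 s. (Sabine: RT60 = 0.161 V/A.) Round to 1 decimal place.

49.2 sabins

Equivalent absorption area: A₁ = 17.6×0.07 + 77×0.57 + 24.6×0.01 + 77×0.02 + 101.8×0.03 = 49.962 m².
V = 308 m³. Required absorption A₂ = 0.161 × 308 / 0.50 = 99.176 sabins.
Additional absorption ΔA = 99.176 − 49.962 = 49.2 sabins.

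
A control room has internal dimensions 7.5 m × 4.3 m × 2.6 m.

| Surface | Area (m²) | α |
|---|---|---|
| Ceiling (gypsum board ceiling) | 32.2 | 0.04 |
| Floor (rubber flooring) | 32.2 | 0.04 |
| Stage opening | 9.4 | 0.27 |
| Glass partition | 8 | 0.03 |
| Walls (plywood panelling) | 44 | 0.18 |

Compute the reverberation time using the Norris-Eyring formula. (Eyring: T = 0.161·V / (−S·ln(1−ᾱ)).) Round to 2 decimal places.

Total surface area S = 32.2 + 32.2 + 9.4 + 8 + 44 = 125.8 m².
Absorption A = 32.2×0.04 + 32.2×0.04 + 9.4×0.27 + 8×0.03 + 44×0.18 = 13.274 sabins.
Mean coefficient ᾱ = A/S = 0.1055.
Eyring denominator: −S ln(1−ᾱ) = 14.025.
V = 7.5 × 4.3 × 2.6 = 83.85 m³.
RT60 = 0.161 × 83.85 / 14.025 = 0.96 s.

0.96 sec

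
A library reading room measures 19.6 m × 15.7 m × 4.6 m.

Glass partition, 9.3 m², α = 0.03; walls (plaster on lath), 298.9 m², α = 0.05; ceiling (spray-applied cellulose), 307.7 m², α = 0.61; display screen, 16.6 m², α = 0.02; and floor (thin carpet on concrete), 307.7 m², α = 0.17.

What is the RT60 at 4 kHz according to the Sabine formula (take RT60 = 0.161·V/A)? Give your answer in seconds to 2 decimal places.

Equivalent absorption area: A = 9.3*0.03 + 298.9*0.05 + 307.7*0.61 + 16.6*0.02 + 307.7*0.17 = 255.562 m².
V = 19.6·15.7·4.6 = 1415.512 m³.
Sabine: RT60 = 0.161 × 1415.512 / 255.562 = 0.89 s.

0.89 s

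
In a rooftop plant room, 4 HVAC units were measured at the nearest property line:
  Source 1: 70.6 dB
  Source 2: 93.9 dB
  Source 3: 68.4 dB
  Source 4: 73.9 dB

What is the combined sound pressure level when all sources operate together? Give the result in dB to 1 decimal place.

Sum in the linear (power) domain: Σ 10^(Lᵢ/10) = 10^(70.6/10) + 10^(93.9/10) + 10^(68.4/10) + 10^(73.9/10) = 2.498e+09.
Back to dB: 10·log₁₀ Σ = 94.0 dB.

94.0 dB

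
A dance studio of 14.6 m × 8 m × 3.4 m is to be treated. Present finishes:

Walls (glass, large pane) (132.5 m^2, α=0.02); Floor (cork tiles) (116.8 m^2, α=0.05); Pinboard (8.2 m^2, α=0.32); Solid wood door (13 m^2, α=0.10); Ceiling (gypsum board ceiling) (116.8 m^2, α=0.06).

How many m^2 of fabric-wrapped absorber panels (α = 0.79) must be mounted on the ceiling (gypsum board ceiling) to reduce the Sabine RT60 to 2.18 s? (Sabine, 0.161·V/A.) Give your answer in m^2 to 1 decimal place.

13.6

Summing Sᵢαᵢ: 2.650 + 5.840 + 2.624 + 1.300 + 7.008 → A₁ = 19.422 sabins.
V = 397.12 m³. Target absorption A₂ = 0.161 × 397.12 / 2.18 = 29.329 sabins.
ΔA needed = 29.329 − 19.422 = 9.907 sabins.
Net gain per m^2: Δα = 0.79 − 0.06 = 0.73.
Panel area = 9.907 / 0.73 = 13.6 m^2.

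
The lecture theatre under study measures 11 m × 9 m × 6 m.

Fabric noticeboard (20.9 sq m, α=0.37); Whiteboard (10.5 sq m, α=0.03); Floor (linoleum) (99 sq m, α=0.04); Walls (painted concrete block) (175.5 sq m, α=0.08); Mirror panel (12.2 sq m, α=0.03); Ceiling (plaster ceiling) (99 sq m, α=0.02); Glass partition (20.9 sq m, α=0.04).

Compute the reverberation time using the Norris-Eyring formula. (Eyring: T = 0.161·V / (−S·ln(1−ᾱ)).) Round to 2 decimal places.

S = Σ Sᵢ = 438.0 sq m.
Absorption A = 20.9×0.37 + 10.5×0.03 + 99×0.04 + 175.5×0.08 + 12.2×0.03 + 99×0.02 + 20.9×0.04 = 29.230 sabins.
ᾱ = 29.230 / 438.0 = 0.0667.
Eyring denominator: −S ln(1−ᾱ) = 30.235.
V = 11 × 9 × 6 = 594 m³.
RT60 = 0.161 × 594 / 30.235 = 3.16 s.

3.16 s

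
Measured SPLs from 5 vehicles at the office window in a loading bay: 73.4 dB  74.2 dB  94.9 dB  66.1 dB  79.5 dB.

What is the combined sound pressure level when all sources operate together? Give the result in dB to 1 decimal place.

Σ 10^(Lᵢ/10) = 3.232e+09.
Combined level = 10 log₁₀(3.232e+09) = 95.1 dB.

95.1 dB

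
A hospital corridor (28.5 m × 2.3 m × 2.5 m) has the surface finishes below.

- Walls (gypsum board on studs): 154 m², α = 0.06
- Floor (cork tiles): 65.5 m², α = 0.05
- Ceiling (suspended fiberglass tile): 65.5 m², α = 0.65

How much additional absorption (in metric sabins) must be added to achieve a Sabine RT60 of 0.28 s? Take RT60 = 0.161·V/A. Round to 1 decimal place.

Summing Sᵢαᵢ: 9.240 + 3.275 + 42.575 → A₁ = 55.090 sabins.
V = 163.875 m³. Required absorption A₂ = 0.161 × 163.875 / 0.28 = 94.228 sabins.
Additional absorption ΔA = 94.228 − 55.090 = 39.1 sabins.

39.1 sabins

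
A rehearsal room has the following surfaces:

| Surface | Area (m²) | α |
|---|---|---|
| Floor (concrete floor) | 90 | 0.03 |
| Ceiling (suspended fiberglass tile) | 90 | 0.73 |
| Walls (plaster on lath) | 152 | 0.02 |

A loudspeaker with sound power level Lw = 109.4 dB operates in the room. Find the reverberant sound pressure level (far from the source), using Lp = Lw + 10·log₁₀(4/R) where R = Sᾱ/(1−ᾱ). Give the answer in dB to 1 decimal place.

95.8 dB

A = 71.440 sabins; S = 332.0 m².
ᾱ = 0.2152, so room constant R = A/(1−ᾱ) = 91.030 m².
Lp = Lw + 10 log₁₀(4/R) = 109.4 -13.57 = 95.8 dB.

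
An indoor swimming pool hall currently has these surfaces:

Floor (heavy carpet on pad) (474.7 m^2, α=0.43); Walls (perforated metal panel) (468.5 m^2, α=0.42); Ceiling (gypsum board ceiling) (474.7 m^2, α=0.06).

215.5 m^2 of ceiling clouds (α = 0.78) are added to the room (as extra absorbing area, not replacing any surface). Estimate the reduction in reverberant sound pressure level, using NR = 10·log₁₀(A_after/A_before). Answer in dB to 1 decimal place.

Equivalent absorption area: A_before = 474.7*0.43 + 468.5*0.42 + 474.7*0.06 = 429.373 m^2.
Treatment contributes 215.5·0.78 = 168.090 sabins.
A_after = 429.373 + 168.090 = 597.463 sabins.
Reduction = 10 log₁₀(A_after/A_before) = 10 log₁₀(1.3915) = 1.4 dB.

1.4 dB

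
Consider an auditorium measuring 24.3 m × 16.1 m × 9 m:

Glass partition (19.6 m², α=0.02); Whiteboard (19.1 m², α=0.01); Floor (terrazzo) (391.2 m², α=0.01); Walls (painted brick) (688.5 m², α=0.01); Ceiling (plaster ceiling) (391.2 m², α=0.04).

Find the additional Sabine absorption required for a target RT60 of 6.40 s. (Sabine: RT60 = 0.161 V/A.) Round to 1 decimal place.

61.5 sabins

Summing Sᵢαᵢ: 0.392 + 0.191 + 3.912 + 6.885 + 15.648 → A₁ = 27.028 sabins.
For T = 6.40 s, need A₂ = 0.161·V/T = 0.161·3521.07/6.40 = 88.577 sabins.
ΔA = A₂ − A₁ = 88.577 − 27.028 = 61.5 sabins.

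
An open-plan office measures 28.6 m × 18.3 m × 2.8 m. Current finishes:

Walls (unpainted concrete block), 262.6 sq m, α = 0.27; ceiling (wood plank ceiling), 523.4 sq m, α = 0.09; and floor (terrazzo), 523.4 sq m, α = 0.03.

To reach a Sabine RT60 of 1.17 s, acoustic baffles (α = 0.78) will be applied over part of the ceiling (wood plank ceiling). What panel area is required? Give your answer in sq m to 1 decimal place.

Total absorption A₁ = 262.6·0.27 + 523.4·0.09 + 523.4·0.03
  = 70.902 + 47.106 + 15.702 = 133.710 sq m sabins.
V = 1465.464 m³. Target absorption A₂ = 0.161 × 1465.464 / 1.17 = 201.658 sabins.
Absorption to add: 201.658 − 133.710 = 67.948 sabins.
Net gain per sq m: Δα = 0.78 − 0.09 = 0.69.
Panel area = 67.948 / 0.69 = 98.5 sq m.

98.5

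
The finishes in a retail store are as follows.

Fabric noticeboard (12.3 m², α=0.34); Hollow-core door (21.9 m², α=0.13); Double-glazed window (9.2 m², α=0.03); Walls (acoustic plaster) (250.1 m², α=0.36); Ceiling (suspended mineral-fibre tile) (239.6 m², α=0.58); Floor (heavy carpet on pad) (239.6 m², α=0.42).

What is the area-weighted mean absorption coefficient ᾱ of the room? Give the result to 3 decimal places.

0.436

Total surface area S = 772.7 m².
Σ(Sᵢαᵢ) = 12.3·0.34 + 21.9·0.13 + 9.2·0.03 + 250.1·0.36 + 239.6·0.58 + 239.6·0.42 = 336.941.
ᾱ = 336.941 / 772.7 = 0.436.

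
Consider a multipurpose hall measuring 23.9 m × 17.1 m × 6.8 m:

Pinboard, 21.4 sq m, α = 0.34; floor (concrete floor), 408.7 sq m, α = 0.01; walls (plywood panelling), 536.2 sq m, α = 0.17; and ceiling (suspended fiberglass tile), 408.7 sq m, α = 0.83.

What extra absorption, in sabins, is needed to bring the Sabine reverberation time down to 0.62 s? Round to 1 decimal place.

Summing Sᵢαᵢ: 7.276 + 4.087 + 91.154 + 339.221 → A₁ = 441.738 sabins.
Target A₂ = 0.161·2779.092/0.62 = 721.667 sabins (V = 2779.092 m³).
ΔA = A₂ − A₁ = 721.667 − 441.738 = 279.9 sabins.

279.9 sabins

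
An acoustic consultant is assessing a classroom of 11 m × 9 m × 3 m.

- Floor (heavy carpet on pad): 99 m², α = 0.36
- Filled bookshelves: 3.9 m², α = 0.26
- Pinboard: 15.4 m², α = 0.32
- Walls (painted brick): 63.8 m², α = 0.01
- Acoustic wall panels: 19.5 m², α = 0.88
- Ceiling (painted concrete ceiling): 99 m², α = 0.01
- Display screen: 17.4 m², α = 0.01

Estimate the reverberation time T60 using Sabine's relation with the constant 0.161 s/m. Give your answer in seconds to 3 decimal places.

A = Σ Sᵢαᵢ = 99·0.36 + 3.9·0.26 + 15.4·0.32 + 63.8·0.01 + 19.5·0.88 + 99·0.01 + 17.4·0.01 = 60.544 sabins.
Room volume: 297 m³.
Sabine: RT60 = 0.161 × 297 / 60.544 = 0.790 s.

0.790 s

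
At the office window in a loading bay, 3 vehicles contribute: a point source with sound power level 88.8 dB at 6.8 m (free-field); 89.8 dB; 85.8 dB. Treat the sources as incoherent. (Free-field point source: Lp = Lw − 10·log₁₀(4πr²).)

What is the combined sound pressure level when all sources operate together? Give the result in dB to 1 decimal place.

91.3 dB

Source at 6.8 m: Lp = 88.8 − 10·log₁₀(4π·6.8²) = 88.8 − 10·log₁₀(581.069) = 61.2 dB.
Σ 10^(Lᵢ/10) = 1.337e+09.
L_total = 10·log₁₀(1.337e+09) = 91.3 dB.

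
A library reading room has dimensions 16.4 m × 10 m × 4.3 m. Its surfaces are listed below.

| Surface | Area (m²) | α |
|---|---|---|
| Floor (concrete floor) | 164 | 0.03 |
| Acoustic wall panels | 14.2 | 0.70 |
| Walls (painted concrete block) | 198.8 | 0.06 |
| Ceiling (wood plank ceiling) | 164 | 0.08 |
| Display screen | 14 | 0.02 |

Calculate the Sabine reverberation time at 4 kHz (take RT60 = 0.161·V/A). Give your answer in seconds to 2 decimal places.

2.83 s

Total absorption A = 164·0.03 + 14.2·0.70 + 198.8·0.06 + 164·0.08 + 14·0.02
  = 4.920 + 9.940 + 11.928 + 13.120 + 0.280 = 40.188 m² sabins.
Room volume: 705.2 m³.
T = 0.161 V/A = 0.161·705.2/40.188 = 2.83 s.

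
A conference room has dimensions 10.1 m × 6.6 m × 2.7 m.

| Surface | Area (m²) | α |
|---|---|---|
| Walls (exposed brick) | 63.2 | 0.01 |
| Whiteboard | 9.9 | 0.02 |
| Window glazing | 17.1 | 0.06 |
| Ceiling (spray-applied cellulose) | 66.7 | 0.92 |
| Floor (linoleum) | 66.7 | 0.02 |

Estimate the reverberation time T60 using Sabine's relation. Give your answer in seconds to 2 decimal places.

0.45 seconds

Equivalent absorption area: A = 63.2·0.01 + 9.9·0.02 + 17.1·0.06 + 66.7·0.92 + 66.7·0.02 = 64.554 m².
Volume V = 10.1 × 6.6 × 2.7 = 179.982 m³.
T = 0.161 V/A = 0.161·179.982/64.554 = 0.45 s.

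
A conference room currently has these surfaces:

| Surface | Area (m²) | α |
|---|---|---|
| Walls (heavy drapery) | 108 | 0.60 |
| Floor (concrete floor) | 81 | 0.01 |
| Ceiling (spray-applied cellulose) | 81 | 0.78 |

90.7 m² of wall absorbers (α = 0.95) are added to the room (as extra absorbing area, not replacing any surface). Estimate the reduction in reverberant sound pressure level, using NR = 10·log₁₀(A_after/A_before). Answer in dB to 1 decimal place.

Summing Sᵢαᵢ: 64.800 + 0.810 + 63.180 → A_before = 128.790 sabins.
Treatment contributes 90.7·0.95 = 86.165 sabins.
New total A_after = 214.955 sabins.
NR = 10·log₁₀(214.955/128.790) = 2.2 dB.

2.2 dB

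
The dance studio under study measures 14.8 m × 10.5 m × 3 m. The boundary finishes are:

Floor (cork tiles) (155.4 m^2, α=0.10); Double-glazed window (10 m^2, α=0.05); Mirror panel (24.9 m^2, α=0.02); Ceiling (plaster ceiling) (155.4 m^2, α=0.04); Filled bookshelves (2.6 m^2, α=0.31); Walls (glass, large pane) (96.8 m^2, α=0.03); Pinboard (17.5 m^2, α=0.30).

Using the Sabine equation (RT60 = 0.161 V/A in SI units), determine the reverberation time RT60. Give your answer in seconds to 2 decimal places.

Equivalent absorption area: A = 155.4×0.10 + 10×0.05 + 24.9×0.02 + 155.4×0.04 + 2.6×0.31 + 96.8×0.03 + 17.5×0.30 = 31.714 m^2.
Room volume: 466.2 m³.
Sabine: RT60 = 0.161 × 466.2 / 31.714 = 2.37 s.

2.37 s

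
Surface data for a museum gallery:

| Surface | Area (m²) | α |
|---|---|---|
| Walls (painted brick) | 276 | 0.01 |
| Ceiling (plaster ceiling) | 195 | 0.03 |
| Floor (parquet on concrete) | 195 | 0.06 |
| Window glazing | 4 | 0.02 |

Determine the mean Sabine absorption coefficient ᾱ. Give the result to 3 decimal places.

Total surface area S = 670.0 m².
Σ(Sᵢαᵢ) = 276×0.01 + 195×0.03 + 195×0.06 + 4×0.02 = 20.390.
ᾱ = A/S = 0.030.

0.030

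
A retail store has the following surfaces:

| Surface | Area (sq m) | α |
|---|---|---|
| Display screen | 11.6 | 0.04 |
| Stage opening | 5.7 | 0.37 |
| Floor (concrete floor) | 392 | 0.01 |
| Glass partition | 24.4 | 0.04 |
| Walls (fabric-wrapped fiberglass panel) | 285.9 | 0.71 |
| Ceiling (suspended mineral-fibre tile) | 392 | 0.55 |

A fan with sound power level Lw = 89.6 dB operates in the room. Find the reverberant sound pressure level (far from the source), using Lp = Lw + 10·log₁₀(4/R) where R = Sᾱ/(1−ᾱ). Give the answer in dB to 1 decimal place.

67.2 dB

A = 426.058 sabins; S = 1111.6 sq m.
ᾱ = 0.3833, so room constant R = A/(1−ᾱ) = 690.868 sq m.
Lp = 89.6 + 10·log₁₀(4/690.868) = 89.6 + (-22.37) = 67.2 dB.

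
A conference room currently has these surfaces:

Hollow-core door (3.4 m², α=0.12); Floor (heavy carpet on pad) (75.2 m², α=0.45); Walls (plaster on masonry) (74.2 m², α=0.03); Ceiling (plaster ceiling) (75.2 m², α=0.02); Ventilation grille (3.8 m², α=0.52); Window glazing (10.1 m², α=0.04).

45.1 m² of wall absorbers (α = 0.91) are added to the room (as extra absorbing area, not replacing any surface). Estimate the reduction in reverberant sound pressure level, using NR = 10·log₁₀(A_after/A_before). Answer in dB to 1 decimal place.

3.0 dB

Total absorption A_before = 3.4*0.12 + 75.2*0.45 + 74.2*0.03 + 75.2*0.02 + 3.8*0.52 + 10.1*0.04
  = 0.408 + 33.840 + 2.226 + 1.504 + 1.976 + 0.404 = 40.358 m² sabins.
Added absorption = 45.1 × 0.91 = 41.041 sabins.
New total A_after = 81.399 sabins.
Reduction = 10 log₁₀(A_after/A_before) = 10 log₁₀(2.0169) = 3.0 dB.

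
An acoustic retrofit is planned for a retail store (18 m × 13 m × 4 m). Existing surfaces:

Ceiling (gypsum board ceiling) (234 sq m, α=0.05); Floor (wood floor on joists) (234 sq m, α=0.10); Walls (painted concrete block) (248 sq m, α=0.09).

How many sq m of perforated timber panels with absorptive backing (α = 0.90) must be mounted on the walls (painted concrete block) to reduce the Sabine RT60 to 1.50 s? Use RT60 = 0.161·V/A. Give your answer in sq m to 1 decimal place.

53.1

Total absorption A₁ = 234*0.05 + 234*0.10 + 248*0.09
  = 11.700 + 23.400 + 22.320 = 57.420 sq m sabins.
Required A₂ = 0.161·936/1.50 = 100.464 sabins.
Absorption to add: 100.464 − 57.420 = 43.044 sabins.
Net gain per sq m: Δα = 0.90 − 0.09 = 0.81.
Panel area = 43.044 / 0.81 = 53.1 sq m.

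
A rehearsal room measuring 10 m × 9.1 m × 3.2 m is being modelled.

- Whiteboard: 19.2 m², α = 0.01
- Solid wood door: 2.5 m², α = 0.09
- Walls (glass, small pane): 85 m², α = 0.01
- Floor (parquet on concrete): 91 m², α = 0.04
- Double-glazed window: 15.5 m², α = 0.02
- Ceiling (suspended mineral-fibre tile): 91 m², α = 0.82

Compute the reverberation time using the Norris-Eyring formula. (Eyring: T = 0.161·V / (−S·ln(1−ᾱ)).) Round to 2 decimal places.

0.51 s

S = Σ Sᵢ = 304.2 m².
Σ(Sᵢαᵢ) = 19.2·0.01 + 2.5·0.09 + 85·0.01 + 91·0.04 + 15.5·0.02 + 91·0.82 = 79.837.
ᾱ = 79.837 / 304.2 = 0.2624.
−S·ln(1−ᾱ) = −304.2 × ln(1 − 0.2624) = 92.584.
V = 10 × 9.1 × 3.2 = 291.2 m³.
RT60 = 0.161 × 291.2 / 92.584 = 0.51 s.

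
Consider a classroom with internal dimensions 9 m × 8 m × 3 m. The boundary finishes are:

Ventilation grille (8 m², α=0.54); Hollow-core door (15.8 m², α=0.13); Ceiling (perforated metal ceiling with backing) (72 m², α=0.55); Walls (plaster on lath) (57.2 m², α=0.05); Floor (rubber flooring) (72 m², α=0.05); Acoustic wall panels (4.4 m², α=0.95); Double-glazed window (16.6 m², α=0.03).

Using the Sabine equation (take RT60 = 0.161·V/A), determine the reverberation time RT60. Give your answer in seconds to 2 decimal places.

0.61 seconds

Equivalent absorption area: A = 8×0.54 + 15.8×0.13 + 72×0.55 + 57.2×0.05 + 72×0.05 + 4.4×0.95 + 16.6×0.03 = 57.112 m².
Room volume: 216 m³.
T = 0.161 V/A = 0.161·216/57.112 = 0.61 s.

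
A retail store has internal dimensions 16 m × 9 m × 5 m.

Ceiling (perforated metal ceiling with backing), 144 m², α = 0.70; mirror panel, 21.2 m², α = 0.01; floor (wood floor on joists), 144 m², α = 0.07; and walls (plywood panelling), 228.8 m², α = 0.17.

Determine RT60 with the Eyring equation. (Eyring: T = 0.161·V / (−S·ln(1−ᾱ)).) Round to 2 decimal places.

Total surface area S = 144 + 21.2 + 144 + 228.8 = 538.0 m².
Absorption A = 144·0.70 + 21.2·0.01 + 144·0.07 + 228.8·0.17 = 149.988 sabins.
Mean coefficient ᾱ = A/S = 0.2788.
−S·ln(1−ᾱ) = −538.0 × ln(1 − 0.2788) = 175.839.
V = 16 × 9 × 5 = 720 m³.
T = 0.161·V/[−S·ln(1−ᾱ)] = 0.161·720/175.839 = 0.66 s.

0.66 s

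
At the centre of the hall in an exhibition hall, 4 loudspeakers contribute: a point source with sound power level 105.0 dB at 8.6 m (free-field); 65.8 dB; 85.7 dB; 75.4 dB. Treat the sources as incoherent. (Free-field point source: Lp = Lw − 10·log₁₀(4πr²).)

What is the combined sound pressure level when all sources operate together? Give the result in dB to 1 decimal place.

Source at 8.6 m: Lp = 105.0 − 10·log₁₀(4π·8.6²) = 105.0 − 10·log₁₀(929.409) = 75.3 dB.
Sum in the linear (power) domain: Σ 10^(Lᵢ/10) = 10^(75.3/10) + 10^(65.8/10) + 10^(85.7/10) + 10^(75.4/10) = 4.439e+08.
Back to dB: 10·log₁₀ Σ = 86.5 dB.

86.5 dB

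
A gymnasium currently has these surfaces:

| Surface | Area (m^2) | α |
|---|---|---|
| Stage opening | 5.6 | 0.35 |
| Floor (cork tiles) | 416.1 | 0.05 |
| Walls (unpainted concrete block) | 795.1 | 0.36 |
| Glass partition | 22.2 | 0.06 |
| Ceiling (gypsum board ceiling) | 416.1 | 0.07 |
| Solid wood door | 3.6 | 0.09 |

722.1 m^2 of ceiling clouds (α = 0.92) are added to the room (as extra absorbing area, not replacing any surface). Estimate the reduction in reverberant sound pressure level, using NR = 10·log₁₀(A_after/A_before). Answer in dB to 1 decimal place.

Equivalent absorption area: A_before = 5.6×0.35 + 416.1×0.05 + 795.1×0.36 + 22.2×0.06 + 416.1×0.07 + 3.6×0.09 = 339.784 m^2.
Added absorption = 722.1 × 0.92 = 664.332 sabins.
A_after = 339.784 + 664.332 = 1004.116 sabins.
NR = 10·log₁₀(1004.116/339.784) = 4.7 dB.

4.7 dB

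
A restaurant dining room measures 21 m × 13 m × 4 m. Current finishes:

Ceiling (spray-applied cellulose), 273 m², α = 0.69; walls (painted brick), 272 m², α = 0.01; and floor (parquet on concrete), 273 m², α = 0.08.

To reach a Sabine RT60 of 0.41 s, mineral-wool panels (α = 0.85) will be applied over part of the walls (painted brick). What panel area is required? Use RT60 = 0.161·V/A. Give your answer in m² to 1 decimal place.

257.0

A₁ = Σ Sᵢαᵢ = 273*0.69 + 272*0.01 + 273*0.08 = 212.930 sabins.
V = 1092 m³. Target absorption A₂ = 0.161 × 1092 / 0.41 = 428.810 sabins.
Absorption to add: 428.810 − 212.930 = 215.880 sabins.
Net gain per m²: Δα = 0.85 − 0.01 = 0.84.
Panel area = 215.880 / 0.84 = 257.0 m².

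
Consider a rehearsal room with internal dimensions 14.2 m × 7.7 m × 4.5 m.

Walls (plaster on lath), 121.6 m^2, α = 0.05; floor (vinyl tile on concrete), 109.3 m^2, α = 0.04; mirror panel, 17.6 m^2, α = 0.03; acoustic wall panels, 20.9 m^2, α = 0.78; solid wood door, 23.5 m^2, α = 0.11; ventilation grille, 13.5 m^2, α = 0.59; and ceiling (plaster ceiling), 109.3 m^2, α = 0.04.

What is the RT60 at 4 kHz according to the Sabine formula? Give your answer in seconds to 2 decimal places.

A = Σ Sᵢαᵢ = 121.6×0.05 + 109.3×0.04 + 17.6×0.03 + 20.9×0.78 + 23.5×0.11 + 13.5×0.59 + 109.3×0.04 = 42.204 sabins.
V = 14.2·7.7·4.5 = 492.03 m³.
Sabine: RT60 = 0.161 × 492.03 / 42.204 = 1.88 s.

1.88 seconds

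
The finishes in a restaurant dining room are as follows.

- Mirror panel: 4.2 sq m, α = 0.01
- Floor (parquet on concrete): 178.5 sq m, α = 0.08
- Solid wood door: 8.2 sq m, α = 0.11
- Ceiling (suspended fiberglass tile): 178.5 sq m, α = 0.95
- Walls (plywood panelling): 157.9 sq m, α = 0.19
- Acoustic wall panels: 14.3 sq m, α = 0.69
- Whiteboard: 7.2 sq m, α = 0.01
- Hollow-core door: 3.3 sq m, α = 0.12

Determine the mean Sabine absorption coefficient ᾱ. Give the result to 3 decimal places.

0.408

S = Σ Sᵢ = 4.2 + 178.5 + 8.2 + 178.5 + 157.9 + 14.3 + 7.2 + 3.3 = 552.1 sq m.
Σ(Sᵢαᵢ) = 4.2*0.01 + 178.5*0.08 + 8.2*0.11 + 178.5*0.95 + 157.9*0.19 + 14.3*0.69 + 7.2*0.01 + 3.3*0.12 = 225.135.
ᾱ = A/S = 0.408.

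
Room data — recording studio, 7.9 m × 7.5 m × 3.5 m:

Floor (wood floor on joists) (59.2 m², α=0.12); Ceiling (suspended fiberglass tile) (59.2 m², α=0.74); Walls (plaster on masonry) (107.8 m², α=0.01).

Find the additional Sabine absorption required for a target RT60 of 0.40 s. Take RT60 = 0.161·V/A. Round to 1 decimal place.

Equivalent absorption area: A₁ = 59.2*0.12 + 59.2*0.74 + 107.8*0.01 = 51.990 m².
Target A₂ = 0.161·207.375/0.40 = 83.468 sabins (V = 207.375 m³).
ΔA = A₂ − A₁ = 83.468 − 51.990 = 31.5 sabins.

31.5 sabins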